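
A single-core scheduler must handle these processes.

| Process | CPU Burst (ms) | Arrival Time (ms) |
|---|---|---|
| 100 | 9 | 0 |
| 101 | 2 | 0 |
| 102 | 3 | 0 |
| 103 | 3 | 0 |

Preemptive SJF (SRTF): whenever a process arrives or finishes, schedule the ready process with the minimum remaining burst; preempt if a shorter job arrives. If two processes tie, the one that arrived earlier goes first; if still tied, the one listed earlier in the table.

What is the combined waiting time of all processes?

15

Gantt: | 101 0-2 | 102 2-5 | 103 5-8 | 100 8-17 |
Completion: 100=17  101=2  102=5  103=8
Waiting = turnaround − burst: 100=8, 101=0, 102=2, 103=5
Total waiting = 8 + 0 + 2 + 5 = 15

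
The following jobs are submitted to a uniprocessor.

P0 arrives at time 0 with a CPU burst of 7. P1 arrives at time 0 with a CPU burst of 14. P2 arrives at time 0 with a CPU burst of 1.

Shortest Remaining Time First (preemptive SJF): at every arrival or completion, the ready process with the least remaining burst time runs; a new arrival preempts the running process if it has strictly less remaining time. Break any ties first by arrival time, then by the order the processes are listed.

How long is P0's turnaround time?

8

Gantt: | P2 0-1 | P0 1-8 | P1 8-22 |
Completion: P0=8  P1=22  P2=1
Turnaround (C−A): P0=8  P1=22  P2=1
Turnaround(P0) = completion − arrival = 8 − 0 = 8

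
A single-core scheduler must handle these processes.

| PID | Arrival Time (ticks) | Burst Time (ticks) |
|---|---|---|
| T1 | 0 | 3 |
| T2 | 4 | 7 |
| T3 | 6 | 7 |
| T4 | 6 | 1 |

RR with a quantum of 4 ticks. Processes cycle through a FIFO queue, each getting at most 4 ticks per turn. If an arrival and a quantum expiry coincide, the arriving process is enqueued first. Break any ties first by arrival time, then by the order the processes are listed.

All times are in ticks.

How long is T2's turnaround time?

Gantt: | T1 0-3 | idle 3-4 | T2 4-8 | T3 8-12 | T4 12-13 | T2 13-16 | T3 16-19 |
Completion: T1=3  T2=16  T3=19  T4=13
Turnaround (C−A): T1=3  T2=12  T3=13  T4=7
Turnaround(T2) = completion − arrival = 16 − 4 = 12

12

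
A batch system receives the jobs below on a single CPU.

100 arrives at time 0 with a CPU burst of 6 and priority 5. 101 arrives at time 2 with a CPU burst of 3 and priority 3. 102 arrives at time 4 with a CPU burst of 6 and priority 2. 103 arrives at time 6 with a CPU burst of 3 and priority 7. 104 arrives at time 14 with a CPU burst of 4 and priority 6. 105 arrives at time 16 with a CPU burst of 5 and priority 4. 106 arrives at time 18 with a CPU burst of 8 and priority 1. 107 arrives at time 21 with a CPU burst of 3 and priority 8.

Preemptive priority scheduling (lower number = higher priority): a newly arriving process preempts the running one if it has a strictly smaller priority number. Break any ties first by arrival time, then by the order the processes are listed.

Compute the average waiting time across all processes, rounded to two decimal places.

Schedule: | 100 0-2 | 101 2-4 | 102 4-10 | 101 10-11 | 100 11-15 | 104 15-16 | 105 16-18 | 106 18-26 | 105 26-29 | 104 29-32 | 103 32-35 | 107 35-38 |
Completion: 100=15  101=11  102=10  103=35  104=32  105=29  106=26  107=38
Turnaround (C−A): 100=15  101=9  102=6  103=29  104=18  105=13  106=8  107=17
Waiting times: 100=9, 101=6, 102=0, 103=26, 104=14, 105=8, 106=0, 107=14
Average waiting = (9+6+0+26+14+8+0+14) / 8 = 77/8 = 9.63

9.63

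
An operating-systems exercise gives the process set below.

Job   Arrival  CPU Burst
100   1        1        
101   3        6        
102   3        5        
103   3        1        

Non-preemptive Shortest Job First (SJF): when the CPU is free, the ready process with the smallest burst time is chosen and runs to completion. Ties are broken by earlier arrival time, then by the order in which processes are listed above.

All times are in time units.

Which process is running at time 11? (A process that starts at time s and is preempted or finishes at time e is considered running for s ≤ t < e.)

Timeline: | idle 0-1 | 100 1-2 | idle 2-3 | 103 3-4 | 102 4-9 | 101 9-15 |
Completion: 100=2  101=15  102=9  103=4
Turnaround (C−A): 100=1  101=12  102=6  103=1

101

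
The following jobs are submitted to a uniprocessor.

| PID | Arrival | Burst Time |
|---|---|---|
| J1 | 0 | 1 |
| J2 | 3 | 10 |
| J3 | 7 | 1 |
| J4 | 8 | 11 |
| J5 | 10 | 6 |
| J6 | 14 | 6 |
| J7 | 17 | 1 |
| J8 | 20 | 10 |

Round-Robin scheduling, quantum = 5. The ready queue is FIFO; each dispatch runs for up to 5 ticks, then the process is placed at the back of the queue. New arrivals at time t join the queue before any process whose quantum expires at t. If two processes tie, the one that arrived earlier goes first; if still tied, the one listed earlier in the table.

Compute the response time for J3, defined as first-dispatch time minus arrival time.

1

Timeline: | J1 0-1 | idle 1-3 | J2 3-8 | J3 8-9 | J4 9-14 | J2 14-19 | J5 19-24 | J6 24-29 | J4 29-34 | J7 34-35 | J8 35-40 | J5 40-41 | J6 41-42 | J4 42-43 | J8 43-48 |
Completion: J1=1  J2=19  J3=9  J4=43  J5=41  J6=42  J7=35  J8=48
Turnaround (C−A): J1=1  J2=16  J3=2  J4=35  J5=31  J6=28  J7=18  J8=28
Response(J3) = first start − arrival = 8 − 7 = 1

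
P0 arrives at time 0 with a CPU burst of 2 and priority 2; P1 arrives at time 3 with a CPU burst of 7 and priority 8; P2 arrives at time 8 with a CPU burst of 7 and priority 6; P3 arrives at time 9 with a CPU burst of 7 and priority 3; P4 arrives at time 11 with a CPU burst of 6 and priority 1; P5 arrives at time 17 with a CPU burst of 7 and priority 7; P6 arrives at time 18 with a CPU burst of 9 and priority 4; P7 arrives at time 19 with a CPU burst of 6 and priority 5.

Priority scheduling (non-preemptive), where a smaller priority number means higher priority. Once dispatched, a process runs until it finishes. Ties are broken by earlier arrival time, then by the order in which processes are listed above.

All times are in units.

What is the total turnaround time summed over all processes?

134

Gantt: | P0 0-2 | idle 2-3 | P1 3-10 | P3 10-17 | P4 17-23 | P6 23-32 | P7 32-38 | P2 38-45 | P5 45-52 |
Completion: P0=2  P1=10  P2=45  P3=17  P4=23  P5=52  P6=32  P7=38
Turnaround = completion − arrival: P0=2, P1=7, P2=37, P3=8, P4=12, P5=35, P6=14, P7=19
Total turnaround = 2 + 7 + 37 + 8 + 12 + 35 + 14 + 19 = 134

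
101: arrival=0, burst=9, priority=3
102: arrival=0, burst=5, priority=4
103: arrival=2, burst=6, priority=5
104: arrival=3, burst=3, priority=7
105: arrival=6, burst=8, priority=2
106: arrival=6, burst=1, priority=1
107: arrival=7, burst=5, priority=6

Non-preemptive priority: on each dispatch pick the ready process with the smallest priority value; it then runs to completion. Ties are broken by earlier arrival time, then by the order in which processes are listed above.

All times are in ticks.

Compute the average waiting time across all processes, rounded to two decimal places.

Schedule: | 101 0-9 | 106 9-10 | 105 10-18 | 102 18-23 | 103 23-29 | 107 29-34 | 104 34-37 |
Completion: 101=9  102=23  103=29  104=37  105=18  106=10  107=34
Turnaround (C−A): 101=9  102=23  103=27  104=34  105=12  106=4  107=27
Waiting times: 101=0, 102=18, 103=21, 104=31, 105=4, 106=3, 107=22
Average waiting = (0+18+21+31+4+3+22) / 7 = 99/7 = 14.14

14.14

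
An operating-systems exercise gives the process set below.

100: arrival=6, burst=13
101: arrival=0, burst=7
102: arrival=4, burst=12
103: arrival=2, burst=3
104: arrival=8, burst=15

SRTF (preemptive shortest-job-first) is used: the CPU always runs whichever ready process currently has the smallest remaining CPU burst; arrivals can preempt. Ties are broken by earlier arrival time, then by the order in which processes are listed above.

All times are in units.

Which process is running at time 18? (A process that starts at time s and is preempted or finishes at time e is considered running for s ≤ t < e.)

Schedule: | 101 0-2 | 103 2-5 | 101 5-10 | 102 10-22 | 100 22-35 | 104 35-50 |
Completion: 100=35  101=10  102=22  103=5  104=50
Turnaround (C−A): 100=29  101=10  102=18  103=3  104=42

102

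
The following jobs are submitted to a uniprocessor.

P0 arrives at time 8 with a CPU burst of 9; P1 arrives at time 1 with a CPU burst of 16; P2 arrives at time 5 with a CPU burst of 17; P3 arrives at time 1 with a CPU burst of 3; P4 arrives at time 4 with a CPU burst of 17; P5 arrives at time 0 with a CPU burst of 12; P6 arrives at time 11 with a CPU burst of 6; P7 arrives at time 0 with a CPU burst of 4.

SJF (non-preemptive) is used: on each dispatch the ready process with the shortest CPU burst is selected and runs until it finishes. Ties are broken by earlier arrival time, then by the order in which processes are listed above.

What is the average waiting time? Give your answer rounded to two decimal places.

22.00

Schedule: | P7 0-4 | P3 4-7 | P5 7-19 | P6 19-25 | P0 25-34 | P1 34-50 | P4 50-67 | P2 67-84 |
Completion: P0=34  P1=50  P2=84  P3=7  P4=67  P5=19  P6=25  P7=4
Waiting times: P0=17, P1=33, P2=62, P3=3, P4=46, P5=7, P6=8, P7=0
Average waiting = (17+33+62+3+46+7+8+0) / 8 = 176/8 = 22.00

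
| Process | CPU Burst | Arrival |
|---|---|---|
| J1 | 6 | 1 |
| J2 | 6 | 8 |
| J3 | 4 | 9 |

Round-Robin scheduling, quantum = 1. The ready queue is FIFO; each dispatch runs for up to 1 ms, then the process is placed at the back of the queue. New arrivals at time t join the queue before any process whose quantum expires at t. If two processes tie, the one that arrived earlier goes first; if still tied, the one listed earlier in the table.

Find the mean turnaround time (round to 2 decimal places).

Schedule: | idle 0-1 | J1 1-7 | idle 7-8 | J2 8-9 | J3 9-10 | J2 10-11 | J3 11-12 | J2 12-13 | J3 13-14 | J2 14-15 | J3 15-16 | J2 16-18 |
Completion: J1=7  J2=18  J3=16
Turnaround times: J1=6, J2=10, J3=7
Average turnaround = (6+10+7) / 3 = 23/3 = 7.67

7.67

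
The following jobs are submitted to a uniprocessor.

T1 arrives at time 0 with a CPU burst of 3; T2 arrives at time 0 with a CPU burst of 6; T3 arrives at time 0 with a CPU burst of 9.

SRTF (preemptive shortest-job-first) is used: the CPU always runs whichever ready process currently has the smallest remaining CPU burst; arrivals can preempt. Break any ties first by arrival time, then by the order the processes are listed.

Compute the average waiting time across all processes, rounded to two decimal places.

Gantt: | T1 0-3 | T2 3-9 | T3 9-18 |
Completion: T1=3  T2=9  T3=18
Waiting times: T1=0, T2=3, T3=9
Average waiting = (0+3+9) / 3 = 12/3 = 4.00

4.00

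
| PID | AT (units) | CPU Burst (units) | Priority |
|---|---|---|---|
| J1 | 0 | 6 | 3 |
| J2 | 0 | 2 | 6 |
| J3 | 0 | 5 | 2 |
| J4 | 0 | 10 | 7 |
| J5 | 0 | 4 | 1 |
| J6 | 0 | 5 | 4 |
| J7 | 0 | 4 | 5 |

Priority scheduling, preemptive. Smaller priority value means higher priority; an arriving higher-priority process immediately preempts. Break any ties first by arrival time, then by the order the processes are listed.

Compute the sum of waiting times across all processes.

98

Gantt: | J5 0-4 | J3 4-9 | J1 9-15 | J6 15-20 | J7 20-24 | J2 24-26 | J4 26-36 |
Completion: J1=15  J2=26  J3=9  J4=36  J5=4  J6=20  J7=24
Turnaround (C−A): J1=15  J2=26  J3=9  J4=36  J5=4  J6=20  J7=24
Waiting = turnaround − burst: J1=9, J2=24, J3=4, J4=26, J5=0, J6=15, J7=20
Total waiting = 9 + 24 + 4 + 26 + 0 + 15 + 20 = 98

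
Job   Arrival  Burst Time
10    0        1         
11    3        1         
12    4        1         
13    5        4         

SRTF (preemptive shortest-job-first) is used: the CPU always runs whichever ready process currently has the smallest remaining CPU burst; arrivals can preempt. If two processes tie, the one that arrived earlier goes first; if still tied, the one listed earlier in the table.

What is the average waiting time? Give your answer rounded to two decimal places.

Gantt: | 10 0-1 | idle 1-3 | 11 3-4 | 12 4-5 | 13 5-9 |
Completion: 10=1  11=4  12=5  13=9
Waiting times: 10=0, 11=0, 12=0, 13=0
Average waiting = (0+0+0+0) / 4 = 0/4 = 0.00

0.00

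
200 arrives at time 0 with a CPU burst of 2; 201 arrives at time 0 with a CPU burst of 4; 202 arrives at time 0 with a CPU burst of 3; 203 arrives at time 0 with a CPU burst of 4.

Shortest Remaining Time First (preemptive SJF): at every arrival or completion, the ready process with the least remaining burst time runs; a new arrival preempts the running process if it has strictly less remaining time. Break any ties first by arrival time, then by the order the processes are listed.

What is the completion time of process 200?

2

Schedule: | 200 0-2 | 202 2-5 | 201 5-9 | 203 9-13 |
Completion: 200=2  201=9  202=5  203=13
Turnaround (C−A): 200=2  201=9  202=5  203=13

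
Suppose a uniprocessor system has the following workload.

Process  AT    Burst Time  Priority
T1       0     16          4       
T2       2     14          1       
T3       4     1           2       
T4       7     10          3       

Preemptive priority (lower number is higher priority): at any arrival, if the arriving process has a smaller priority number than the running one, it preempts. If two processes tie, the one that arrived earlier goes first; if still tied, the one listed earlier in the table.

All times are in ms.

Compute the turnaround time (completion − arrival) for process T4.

20

Gantt: | T1 0-2 | T2 2-16 | T3 16-17 | T4 17-27 | T1 27-41 |
Completion: T1=41  T2=16  T3=17  T4=27
Turnaround (C−A): T1=41  T2=14  T3=13  T4=20
Turnaround(T4) = completion − arrival = 27 − 7 = 20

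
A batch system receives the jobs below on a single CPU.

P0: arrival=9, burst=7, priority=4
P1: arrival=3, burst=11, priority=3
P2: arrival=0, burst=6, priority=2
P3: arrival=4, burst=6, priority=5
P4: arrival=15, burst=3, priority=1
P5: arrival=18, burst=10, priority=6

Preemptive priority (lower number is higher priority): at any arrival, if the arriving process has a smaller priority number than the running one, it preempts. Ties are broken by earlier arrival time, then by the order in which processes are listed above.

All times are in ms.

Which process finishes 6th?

Gantt: | P2 0-6 | P1 6-15 | P4 15-18 | P1 18-20 | P0 20-27 | P3 27-33 | P5 33-43 |
Completion: P0=27  P1=20  P2=6  P3=33  P4=18  P5=43
Turnaround (C−A): P0=18  P1=17  P2=6  P3=29  P4=3  P5=25
Finish order: P2 → P4 → P1 → P0 → P3 → P5

P5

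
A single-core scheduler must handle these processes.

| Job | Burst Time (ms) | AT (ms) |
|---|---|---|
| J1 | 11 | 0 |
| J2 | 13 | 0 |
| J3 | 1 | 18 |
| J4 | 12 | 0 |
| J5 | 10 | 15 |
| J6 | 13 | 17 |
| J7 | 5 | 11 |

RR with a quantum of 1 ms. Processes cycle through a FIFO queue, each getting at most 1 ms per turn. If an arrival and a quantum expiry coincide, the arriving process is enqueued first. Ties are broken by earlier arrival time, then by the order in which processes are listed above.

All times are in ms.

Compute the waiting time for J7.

Schedule: | J1 0-1 | J2 1-2 | J4 2-3 | J1 3-4 | J2 4-5 | J4 5-6 | J1 6-7 | J2 7-8 | J4 8-9 | J1 9-10 | J2 10-11 | J4 11-12 | J1 12-13 | J7 13-14 | J2 14-15 | J4 15-16 | J1 16-17 | J7 17-18 | J5 18-19 | J2 19-20 | J4 20-21 | J6 21-22 | J1 22-23 | J3 23-24 | J7 24-25 | J5 25-26 | J2 26-27 | J4 27-28 | J6 28-29 | J1 29-30 | J7 30-31 | J5 31-32 | J2 32-33 | J4 33-34 | J6 34-35 | J1 35-36 | J7 36-37 | J5 37-38 | J2 38-39 | J4 39-40 | J6 40-41 | J1 41-42 | J5 42-43 | J2 43-44 | J4 44-45 | J6 45-46 | J1 46-47 | J5 47-48 | J2 48-49 | J4 49-50 | J6 50-51 | J5 51-52 | J2 52-53 | J4 53-54 | J6 54-55 | J5 55-56 | J2 56-57 | J6 57-58 | J5 58-59 | J6 59-60 | J5 60-61 | J6 61-65 |
Completion: J1=47  J2=57  J3=24  J4=54  J5=61  J6=65  J7=37
Waiting(J7) = turnaround − burst = 26 − 5 = 21

21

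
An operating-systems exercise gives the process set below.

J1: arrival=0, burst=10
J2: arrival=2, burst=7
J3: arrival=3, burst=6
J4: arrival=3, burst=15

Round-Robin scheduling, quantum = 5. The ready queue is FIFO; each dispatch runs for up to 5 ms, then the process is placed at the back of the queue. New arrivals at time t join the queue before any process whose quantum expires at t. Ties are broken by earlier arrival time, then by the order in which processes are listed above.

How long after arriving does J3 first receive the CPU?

7

Gantt: | J1 0-5 | J2 5-10 | J3 10-15 | J4 15-20 | J1 20-25 | J2 25-27 | J3 27-28 | J4 28-38 |
Completion: J1=25  J2=27  J3=28  J4=38
Response(J3) = first start − arrival = 10 − 3 = 7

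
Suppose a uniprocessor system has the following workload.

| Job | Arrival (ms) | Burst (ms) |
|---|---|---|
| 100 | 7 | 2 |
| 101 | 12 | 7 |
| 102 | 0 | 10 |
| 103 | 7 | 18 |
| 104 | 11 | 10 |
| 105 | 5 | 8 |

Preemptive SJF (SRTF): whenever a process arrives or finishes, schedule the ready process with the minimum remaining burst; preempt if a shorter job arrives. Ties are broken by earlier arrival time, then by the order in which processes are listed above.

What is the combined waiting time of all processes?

62

Schedule: | 102 0-7 | 100 7-9 | 102 9-12 | 101 12-19 | 105 19-27 | 104 27-37 | 103 37-55 |
Completion: 100=9  101=19  102=12  103=55  104=37  105=27
Turnaround (C−A): 100=2  101=7  102=12  103=48  104=26  105=22
Waiting = turnaround − burst: 100=0, 101=0, 102=2, 103=30, 104=16, 105=14
Total waiting = 0 + 0 + 2 + 30 + 16 + 14 = 62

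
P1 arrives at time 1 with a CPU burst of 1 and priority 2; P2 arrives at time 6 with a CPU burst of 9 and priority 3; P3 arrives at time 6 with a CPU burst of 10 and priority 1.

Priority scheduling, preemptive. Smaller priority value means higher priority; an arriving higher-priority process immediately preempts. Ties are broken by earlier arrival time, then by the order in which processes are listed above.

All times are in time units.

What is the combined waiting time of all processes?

10

Timeline: | idle 0-1 | P1 1-2 | idle 2-6 | P3 6-16 | P2 16-25 |
Completion: P1=2  P2=25  P3=16
Waiting = turnaround − burst: P1=0, P2=10, P3=0
Total waiting = 0 + 10 + 0 = 10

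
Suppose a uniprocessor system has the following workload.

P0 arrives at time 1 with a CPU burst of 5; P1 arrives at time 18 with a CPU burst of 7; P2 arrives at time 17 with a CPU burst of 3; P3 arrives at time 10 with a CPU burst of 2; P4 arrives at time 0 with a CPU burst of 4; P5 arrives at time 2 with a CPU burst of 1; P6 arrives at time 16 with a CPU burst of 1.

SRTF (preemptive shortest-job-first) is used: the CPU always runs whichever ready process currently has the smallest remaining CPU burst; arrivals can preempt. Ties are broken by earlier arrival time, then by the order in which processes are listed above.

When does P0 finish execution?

Schedule: | P4 0-2 | P5 2-3 | P4 3-5 | P0 5-10 | P3 10-12 | idle 12-16 | P6 16-17 | P2 17-20 | P1 20-27 |
Completion: P0=10  P1=27  P2=20  P3=12  P4=5  P5=3  P6=17

10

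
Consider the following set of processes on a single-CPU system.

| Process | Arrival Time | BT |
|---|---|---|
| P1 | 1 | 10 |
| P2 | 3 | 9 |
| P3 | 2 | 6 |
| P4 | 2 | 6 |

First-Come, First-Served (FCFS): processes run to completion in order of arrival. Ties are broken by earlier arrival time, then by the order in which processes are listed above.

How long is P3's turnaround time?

Gantt: | idle 0-1 | P1 1-11 | P3 11-17 | P4 17-23 | P2 23-32 |
Completion: P1=11  P2=32  P3=17  P4=23
Turnaround(P3) = completion − arrival = 17 − 2 = 15

15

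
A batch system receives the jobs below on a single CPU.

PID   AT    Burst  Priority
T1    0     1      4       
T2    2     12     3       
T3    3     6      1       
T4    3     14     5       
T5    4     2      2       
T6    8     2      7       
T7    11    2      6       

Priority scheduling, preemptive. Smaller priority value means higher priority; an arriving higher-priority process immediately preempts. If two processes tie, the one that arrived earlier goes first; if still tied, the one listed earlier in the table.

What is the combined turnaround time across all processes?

Schedule: | T1 0-1 | idle 1-2 | T2 2-3 | T3 3-9 | T5 9-11 | T2 11-22 | T4 22-36 | T7 36-38 | T6 38-40 |
Completion: T1=1  T2=22  T3=9  T4=36  T5=11  T6=40  T7=38
Turnaround (C−A): T1=1  T2=20  T3=6  T4=33  T5=7  T6=32  T7=27
Turnaround = completion − arrival: T1=1, T2=20, T3=6, T4=33, T5=7, T6=32, T7=27
Total turnaround = 1 + 20 + 6 + 33 + 7 + 32 + 27 = 126

126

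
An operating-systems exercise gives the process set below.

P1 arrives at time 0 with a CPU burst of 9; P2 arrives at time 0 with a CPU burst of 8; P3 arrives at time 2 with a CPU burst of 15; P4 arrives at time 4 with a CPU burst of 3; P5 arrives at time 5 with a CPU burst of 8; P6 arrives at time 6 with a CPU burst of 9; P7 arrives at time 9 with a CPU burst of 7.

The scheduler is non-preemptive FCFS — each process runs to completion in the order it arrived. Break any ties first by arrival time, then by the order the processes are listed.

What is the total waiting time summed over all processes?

162

Gantt: | P1 0-9 | P2 9-17 | P3 17-32 | P4 32-35 | P5 35-43 | P6 43-52 | P7 52-59 |
Completion: P1=9  P2=17  P3=32  P4=35  P5=43  P6=52  P7=59
Turnaround (C−A): P1=9  P2=17  P3=30  P4=31  P5=38  P6=46  P7=50
Waiting = turnaround − burst: P1=0, P2=9, P3=15, P4=28, P5=30, P6=37, P7=43
Total waiting = 0 + 9 + 15 + 28 + 30 + 37 + 43 = 162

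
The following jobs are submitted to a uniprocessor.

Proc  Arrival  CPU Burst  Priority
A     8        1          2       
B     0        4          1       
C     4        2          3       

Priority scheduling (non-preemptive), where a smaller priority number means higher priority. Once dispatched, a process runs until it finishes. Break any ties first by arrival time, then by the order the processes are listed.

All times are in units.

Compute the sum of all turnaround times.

7

Timeline: | B 0-4 | C 4-6 | idle 6-8 | A 8-9 |
Completion: A=9  B=4  C=6
Turnaround (C−A): A=1  B=4  C=2
Turnaround = completion − arrival: A=1, B=4, C=2
Total turnaround = 1 + 4 + 2 = 7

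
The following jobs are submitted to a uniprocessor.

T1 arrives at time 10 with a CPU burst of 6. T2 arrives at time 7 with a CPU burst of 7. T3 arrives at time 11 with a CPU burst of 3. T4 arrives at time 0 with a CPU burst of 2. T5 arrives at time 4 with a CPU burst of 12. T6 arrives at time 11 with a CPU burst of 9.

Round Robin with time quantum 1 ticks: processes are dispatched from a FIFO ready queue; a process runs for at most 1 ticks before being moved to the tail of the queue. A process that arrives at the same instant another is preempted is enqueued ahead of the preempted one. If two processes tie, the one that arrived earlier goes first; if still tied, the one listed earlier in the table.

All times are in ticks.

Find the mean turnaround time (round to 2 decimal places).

Timeline: | T4 0-2 | idle 2-4 | T5 4-7 | T2 7-8 | T5 8-9 | T2 9-10 | T5 10-11 | T1 11-12 | T2 12-13 | T3 13-14 | T6 14-15 | T5 15-16 | T1 16-17 | T2 17-18 | T3 18-19 | T6 19-20 | T5 20-21 | T1 21-22 | T2 22-23 | T3 23-24 | T6 24-25 | T5 25-26 | T1 26-27 | T2 27-28 | T6 28-29 | T5 29-30 | T1 30-31 | T2 31-32 | T6 32-33 | T5 33-34 | T1 34-35 | T6 35-36 | T5 36-37 | T6 37-38 | T5 38-39 | T6 39-41 |
Completion: T1=35  T2=32  T3=24  T4=2  T5=39  T6=41
Turnaround times: T1=25, T2=25, T3=13, T4=2, T5=35, T6=30
Average turnaround = (25+25+13+2+35+30) / 6 = 130/6 = 21.67

21.67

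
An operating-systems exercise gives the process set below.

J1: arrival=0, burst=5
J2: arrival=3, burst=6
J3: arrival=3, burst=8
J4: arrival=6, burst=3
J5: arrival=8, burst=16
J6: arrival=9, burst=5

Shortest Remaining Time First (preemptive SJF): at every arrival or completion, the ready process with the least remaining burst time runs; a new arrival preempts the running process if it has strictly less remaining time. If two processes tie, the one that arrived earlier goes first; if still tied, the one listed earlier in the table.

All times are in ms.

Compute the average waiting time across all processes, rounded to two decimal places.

Schedule: | J1 0-5 | J2 5-6 | J4 6-9 | J2 9-14 | J6 14-19 | J3 19-27 | J5 27-43 |
Completion: J1=5  J2=14  J3=27  J4=9  J5=43  J6=19
Waiting times: J1=0, J2=5, J3=16, J4=0, J5=19, J6=5
Average waiting = (0+5+16+0+19+5) / 6 = 45/6 = 7.50

7.50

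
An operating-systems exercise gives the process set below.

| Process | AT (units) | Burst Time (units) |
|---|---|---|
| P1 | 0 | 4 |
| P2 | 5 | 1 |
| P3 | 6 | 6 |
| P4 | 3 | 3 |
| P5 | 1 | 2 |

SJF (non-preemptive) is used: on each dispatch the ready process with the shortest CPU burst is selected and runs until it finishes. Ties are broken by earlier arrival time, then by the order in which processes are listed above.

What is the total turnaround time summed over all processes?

Schedule: | P1 0-4 | P5 4-6 | P2 6-7 | P4 7-10 | P3 10-16 |
Completion: P1=4  P2=7  P3=16  P4=10  P5=6
Turnaround (C−A): P1=4  P2=2  P3=10  P4=7  P5=5
Turnaround = completion − arrival: P1=4, P2=2, P3=10, P4=7, P5=5
Total turnaround = 4 + 2 + 10 + 7 + 5 = 28

28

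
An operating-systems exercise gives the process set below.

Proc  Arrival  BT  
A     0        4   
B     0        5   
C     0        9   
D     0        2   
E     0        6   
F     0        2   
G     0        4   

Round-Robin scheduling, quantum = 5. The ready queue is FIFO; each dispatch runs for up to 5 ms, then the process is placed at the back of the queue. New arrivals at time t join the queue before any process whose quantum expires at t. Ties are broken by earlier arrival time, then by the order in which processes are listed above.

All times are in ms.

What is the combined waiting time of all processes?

110

Timeline: | A 0-4 | B 4-9 | C 9-14 | D 14-16 | E 16-21 | F 21-23 | G 23-27 | C 27-31 | E 31-32 |
Completion: A=4  B=9  C=31  D=16  E=32  F=23  G=27
Waiting = turnaround − burst: A=0, B=4, C=22, D=14, E=26, F=21, G=23
Total waiting = 0 + 4 + 22 + 14 + 26 + 21 + 23 = 110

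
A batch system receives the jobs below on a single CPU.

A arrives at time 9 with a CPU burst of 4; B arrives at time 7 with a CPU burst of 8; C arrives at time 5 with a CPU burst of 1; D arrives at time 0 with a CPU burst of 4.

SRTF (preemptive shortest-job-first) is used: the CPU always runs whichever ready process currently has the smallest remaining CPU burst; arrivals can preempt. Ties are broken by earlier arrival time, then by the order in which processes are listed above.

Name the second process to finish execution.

Schedule: | D 0-4 | idle 4-5 | C 5-6 | idle 6-7 | B 7-9 | A 9-13 | B 13-19 |
Completion: A=13  B=19  C=6  D=4
Finish order: D → C → A → B

C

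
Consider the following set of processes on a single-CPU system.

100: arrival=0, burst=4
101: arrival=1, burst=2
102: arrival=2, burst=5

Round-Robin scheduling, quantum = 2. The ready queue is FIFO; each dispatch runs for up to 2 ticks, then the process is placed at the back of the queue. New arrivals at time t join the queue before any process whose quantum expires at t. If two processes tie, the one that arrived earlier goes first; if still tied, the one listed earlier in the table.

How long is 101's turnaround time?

Gantt: | 100 0-2 | 101 2-4 | 102 4-6 | 100 6-8 | 102 8-11 |
Completion: 100=8  101=4  102=11
Turnaround (C−A): 100=8  101=3  102=9
Turnaround(101) = completion − arrival = 4 − 1 = 3

3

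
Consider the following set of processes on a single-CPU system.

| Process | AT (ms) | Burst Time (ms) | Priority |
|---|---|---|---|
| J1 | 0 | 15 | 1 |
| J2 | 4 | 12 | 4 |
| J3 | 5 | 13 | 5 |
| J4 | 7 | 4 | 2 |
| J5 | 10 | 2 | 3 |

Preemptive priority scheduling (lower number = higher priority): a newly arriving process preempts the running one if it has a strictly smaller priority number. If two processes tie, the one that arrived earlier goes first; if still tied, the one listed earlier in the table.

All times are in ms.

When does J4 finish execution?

Gantt: | J1 0-15 | J4 15-19 | J5 19-21 | J2 21-33 | J3 33-46 |
Completion: J1=15  J2=33  J3=46  J4=19  J5=21
Turnaround (C−A): J1=15  J2=29  J3=41  J4=12  J5=11

19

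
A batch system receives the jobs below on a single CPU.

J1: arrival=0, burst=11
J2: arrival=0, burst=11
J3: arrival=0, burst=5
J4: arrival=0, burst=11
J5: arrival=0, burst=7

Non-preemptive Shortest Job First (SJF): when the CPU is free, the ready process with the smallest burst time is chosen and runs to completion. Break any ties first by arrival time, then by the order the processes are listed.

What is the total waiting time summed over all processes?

Gantt: | J3 0-5 | J5 5-12 | J1 12-23 | J2 23-34 | J4 34-45 |
Completion: J1=23  J2=34  J3=5  J4=45  J5=12
Turnaround (C−A): J1=23  J2=34  J3=5  J4=45  J5=12
Waiting = turnaround − burst: J1=12, J2=23, J3=0, J4=34, J5=5
Total waiting = 12 + 23 + 0 + 34 + 5 = 74

74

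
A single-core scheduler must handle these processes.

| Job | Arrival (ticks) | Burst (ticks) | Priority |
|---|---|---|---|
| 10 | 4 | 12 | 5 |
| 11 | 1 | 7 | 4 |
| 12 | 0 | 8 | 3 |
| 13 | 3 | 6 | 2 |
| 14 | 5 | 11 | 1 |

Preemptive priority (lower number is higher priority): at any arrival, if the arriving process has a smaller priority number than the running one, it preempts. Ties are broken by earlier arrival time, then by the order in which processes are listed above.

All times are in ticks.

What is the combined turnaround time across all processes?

Timeline: | 12 0-3 | 13 3-5 | 14 5-16 | 13 16-20 | 12 20-25 | 11 25-32 | 10 32-44 |
Completion: 10=44  11=32  12=25  13=20  14=16
Turnaround (C−A): 10=40  11=31  12=25  13=17  14=11
Turnaround = completion − arrival: 10=40, 11=31, 12=25, 13=17, 14=11
Total turnaround = 40 + 31 + 25 + 17 + 11 = 124

124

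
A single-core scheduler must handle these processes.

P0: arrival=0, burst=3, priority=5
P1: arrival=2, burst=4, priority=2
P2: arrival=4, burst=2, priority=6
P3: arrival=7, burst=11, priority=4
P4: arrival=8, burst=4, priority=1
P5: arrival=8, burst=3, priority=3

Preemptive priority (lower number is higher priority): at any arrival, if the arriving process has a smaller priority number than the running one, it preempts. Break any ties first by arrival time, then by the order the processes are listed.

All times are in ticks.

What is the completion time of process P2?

27

Timeline: | P0 0-2 | P1 2-6 | P0 6-7 | P3 7-8 | P4 8-12 | P5 12-15 | P3 15-25 | P2 25-27 |
Completion: P0=7  P1=6  P2=27  P3=25  P4=12  P5=15
Turnaround (C−A): P0=7  P1=4  P2=23  P3=18  P4=4  P5=7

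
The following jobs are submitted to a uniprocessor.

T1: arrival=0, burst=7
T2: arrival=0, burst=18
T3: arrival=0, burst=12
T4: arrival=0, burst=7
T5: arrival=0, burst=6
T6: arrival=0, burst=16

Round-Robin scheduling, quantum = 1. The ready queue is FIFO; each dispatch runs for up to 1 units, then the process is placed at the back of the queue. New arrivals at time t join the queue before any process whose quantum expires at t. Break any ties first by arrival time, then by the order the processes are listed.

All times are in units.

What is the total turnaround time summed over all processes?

297

Schedule: | T1 0-1 | T2 1-2 | T3 2-3 | T4 3-4 | T5 4-5 | T6 5-6 | T1 6-7 | T2 7-8 | T3 8-9 | T4 9-10 | T5 10-11 | T6 11-12 | T1 12-13 | T2 13-14 | T3 14-15 | T4 15-16 | T5 16-17 | T6 17-18 | T1 18-19 | T2 19-20 | T3 20-21 | T4 21-22 | T5 22-23 | T6 23-24 | T1 24-25 | T2 25-26 | T3 26-27 | T4 27-28 | T5 28-29 | T6 29-30 | T1 30-31 | T2 31-32 | T3 32-33 | T4 33-34 | T5 34-35 | T6 35-36 | T1 36-37 | T2 37-38 | T3 38-39 | T4 39-40 | T6 40-41 | T2 41-42 | T3 42-43 | T6 43-44 | T2 44-45 | T3 45-46 | T6 46-47 | T2 47-48 | T3 48-49 | T6 49-50 | T2 50-51 | T3 51-52 | T6 52-53 | T2 53-54 | T3 54-55 | T6 55-56 | T2 56-57 | T6 57-58 | T2 58-59 | T6 59-60 | T2 60-61 | T6 61-62 | T2 62-63 | T6 63-64 | T2 64-66 |
Completion: T1=37  T2=66  T3=55  T4=40  T5=35  T6=64
Turnaround = completion − arrival: T1=37, T2=66, T3=55, T4=40, T5=35, T6=64
Total turnaround = 37 + 66 + 55 + 40 + 35 + 64 = 297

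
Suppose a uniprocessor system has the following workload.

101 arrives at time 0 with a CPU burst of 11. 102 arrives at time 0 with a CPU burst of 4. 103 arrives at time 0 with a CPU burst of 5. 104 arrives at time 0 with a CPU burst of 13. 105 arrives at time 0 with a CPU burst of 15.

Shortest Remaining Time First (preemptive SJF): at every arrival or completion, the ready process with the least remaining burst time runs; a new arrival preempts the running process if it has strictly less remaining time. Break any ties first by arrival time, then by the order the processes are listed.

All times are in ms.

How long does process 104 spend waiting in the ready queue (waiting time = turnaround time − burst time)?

20

Timeline: | 102 0-4 | 103 4-9 | 101 9-20 | 104 20-33 | 105 33-48 |
Completion: 101=20  102=4  103=9  104=33  105=48
Turnaround (C−A): 101=20  102=4  103=9  104=33  105=48
Waiting(104) = turnaround − burst = 33 − 13 = 20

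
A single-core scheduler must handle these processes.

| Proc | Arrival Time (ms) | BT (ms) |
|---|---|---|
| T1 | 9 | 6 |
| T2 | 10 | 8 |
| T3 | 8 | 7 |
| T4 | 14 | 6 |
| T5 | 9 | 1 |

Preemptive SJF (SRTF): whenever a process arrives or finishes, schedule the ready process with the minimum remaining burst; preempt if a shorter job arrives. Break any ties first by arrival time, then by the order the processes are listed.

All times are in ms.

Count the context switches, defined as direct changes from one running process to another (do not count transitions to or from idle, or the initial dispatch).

5

Gantt: | idle 0-8 | T3 8-9 | T5 9-10 | T3 10-16 | T1 16-22 | T4 22-28 | T2 28-36 |
Completion: T1=22  T2=36  T3=16  T4=28  T5=10
Turnaround (C−A): T1=13  T2=26  T3=8  T4=14  T5=1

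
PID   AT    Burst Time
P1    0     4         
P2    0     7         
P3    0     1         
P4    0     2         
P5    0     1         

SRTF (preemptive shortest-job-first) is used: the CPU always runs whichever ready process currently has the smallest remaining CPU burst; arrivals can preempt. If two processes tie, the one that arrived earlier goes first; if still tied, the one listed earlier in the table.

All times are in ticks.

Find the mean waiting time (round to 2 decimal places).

3.00

Gantt: | P3 0-1 | P5 1-2 | P4 2-4 | P1 4-8 | P2 8-15 |
Completion: P1=8  P2=15  P3=1  P4=4  P5=2
Waiting times: P1=4, P2=8, P3=0, P4=2, P5=1
Average waiting = (4+8+0+2+1) / 5 = 15/5 = 3.00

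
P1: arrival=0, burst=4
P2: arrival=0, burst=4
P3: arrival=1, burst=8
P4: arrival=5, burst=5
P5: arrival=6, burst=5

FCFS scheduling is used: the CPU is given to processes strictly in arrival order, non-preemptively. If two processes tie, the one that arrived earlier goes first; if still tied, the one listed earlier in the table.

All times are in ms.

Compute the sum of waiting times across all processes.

Schedule: | P1 0-4 | P2 4-8 | P3 8-16 | P4 16-21 | P5 21-26 |
Completion: P1=4  P2=8  P3=16  P4=21  P5=26
Waiting = turnaround − burst: P1=0, P2=4, P3=7, P4=11, P5=15
Total waiting = 0 + 4 + 7 + 11 + 15 = 37

37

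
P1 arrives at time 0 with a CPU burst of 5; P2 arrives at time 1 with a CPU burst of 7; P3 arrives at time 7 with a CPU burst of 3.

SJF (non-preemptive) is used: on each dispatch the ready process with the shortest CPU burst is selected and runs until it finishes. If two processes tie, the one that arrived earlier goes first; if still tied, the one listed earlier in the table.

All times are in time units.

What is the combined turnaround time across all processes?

Gantt: | P1 0-5 | P2 5-12 | P3 12-15 |
Completion: P1=5  P2=12  P3=15
Turnaround (C−A): P1=5  P2=11  P3=8
Turnaround = completion − arrival: P1=5, P2=11, P3=8
Total turnaround = 5 + 11 + 8 = 24

24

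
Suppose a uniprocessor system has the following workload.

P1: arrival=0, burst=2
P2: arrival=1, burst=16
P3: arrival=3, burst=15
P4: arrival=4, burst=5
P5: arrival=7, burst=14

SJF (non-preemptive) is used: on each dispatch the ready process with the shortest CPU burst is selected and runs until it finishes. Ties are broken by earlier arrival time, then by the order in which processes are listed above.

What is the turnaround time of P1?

Gantt: | P1 0-2 | P2 2-18 | P4 18-23 | P5 23-37 | P3 37-52 |
Completion: P1=2  P2=18  P3=52  P4=23  P5=37
Turnaround (C−A): P1=2  P2=17  P3=49  P4=19  P5=30
Turnaround(P1) = completion − arrival = 2 − 0 = 2

2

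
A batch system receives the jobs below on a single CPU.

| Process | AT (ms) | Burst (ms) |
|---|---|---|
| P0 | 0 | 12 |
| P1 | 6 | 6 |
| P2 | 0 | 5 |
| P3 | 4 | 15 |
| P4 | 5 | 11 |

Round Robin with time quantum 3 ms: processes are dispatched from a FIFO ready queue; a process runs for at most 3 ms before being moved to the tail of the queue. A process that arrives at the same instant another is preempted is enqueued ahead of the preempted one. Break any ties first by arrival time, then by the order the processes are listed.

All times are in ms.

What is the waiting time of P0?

23

Schedule: | P0 0-3 | P2 3-6 | P0 6-9 | P3 9-12 | P4 12-15 | P1 15-18 | P2 18-20 | P0 20-23 | P3 23-26 | P4 26-29 | P1 29-32 | P0 32-35 | P3 35-38 | P4 38-41 | P3 41-44 | P4 44-46 | P3 46-49 |
Completion: P0=35  P1=32  P2=20  P3=49  P4=46
Waiting(P0) = turnaround − burst = 35 − 12 = 23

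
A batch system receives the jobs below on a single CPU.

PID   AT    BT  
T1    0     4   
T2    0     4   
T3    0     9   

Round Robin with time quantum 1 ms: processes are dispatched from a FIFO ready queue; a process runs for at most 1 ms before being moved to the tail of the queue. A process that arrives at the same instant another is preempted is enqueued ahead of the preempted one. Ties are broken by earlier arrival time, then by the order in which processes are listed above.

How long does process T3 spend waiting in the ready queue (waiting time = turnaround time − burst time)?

Gantt: | T1 0-1 | T2 1-2 | T3 2-3 | T1 3-4 | T2 4-5 | T3 5-6 | T1 6-7 | T2 7-8 | T3 8-9 | T1 9-10 | T2 10-11 | T3 11-17 |
Completion: T1=10  T2=11  T3=17
Turnaround (C−A): T1=10  T2=11  T3=17
Waiting(T3) = turnaround − burst = 17 − 9 = 8

8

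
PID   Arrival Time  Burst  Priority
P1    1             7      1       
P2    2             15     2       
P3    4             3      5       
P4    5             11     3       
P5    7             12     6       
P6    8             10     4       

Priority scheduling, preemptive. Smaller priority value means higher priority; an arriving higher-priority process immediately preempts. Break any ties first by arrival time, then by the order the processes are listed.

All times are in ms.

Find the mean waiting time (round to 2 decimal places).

21.67

Timeline: | idle 0-1 | P1 1-8 | P2 8-23 | P4 23-34 | P6 34-44 | P3 44-47 | P5 47-59 |
Completion: P1=8  P2=23  P3=47  P4=34  P5=59  P6=44
Waiting times: P1=0, P2=6, P3=40, P4=18, P5=40, P6=26
Average waiting = (0+6+40+18+40+26) / 6 = 130/6 = 21.67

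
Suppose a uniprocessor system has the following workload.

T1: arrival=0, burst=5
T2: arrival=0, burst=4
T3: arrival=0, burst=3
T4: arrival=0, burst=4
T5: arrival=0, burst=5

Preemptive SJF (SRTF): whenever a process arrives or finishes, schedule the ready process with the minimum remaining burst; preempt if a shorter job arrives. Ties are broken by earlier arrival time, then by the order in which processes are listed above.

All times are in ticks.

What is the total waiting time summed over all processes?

37

Timeline: | T3 0-3 | T2 3-7 | T4 7-11 | T1 11-16 | T5 16-21 |
Completion: T1=16  T2=7  T3=3  T4=11  T5=21
Waiting = turnaround − burst: T1=11, T2=3, T3=0, T4=7, T5=16
Total waiting = 11 + 3 + 0 + 7 + 16 = 37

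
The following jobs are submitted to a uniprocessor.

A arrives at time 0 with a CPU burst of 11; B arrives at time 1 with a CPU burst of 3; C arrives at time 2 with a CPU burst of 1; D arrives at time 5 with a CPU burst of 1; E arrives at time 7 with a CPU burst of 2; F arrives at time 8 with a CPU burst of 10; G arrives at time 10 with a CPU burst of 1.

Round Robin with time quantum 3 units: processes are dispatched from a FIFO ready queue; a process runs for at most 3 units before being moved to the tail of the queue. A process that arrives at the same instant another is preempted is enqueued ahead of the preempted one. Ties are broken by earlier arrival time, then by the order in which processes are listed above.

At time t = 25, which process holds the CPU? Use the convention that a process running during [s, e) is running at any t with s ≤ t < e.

Timeline: | A 0-3 | B 3-6 | C 6-7 | A 7-10 | D 10-11 | E 11-13 | F 13-16 | G 16-17 | A 17-20 | F 20-23 | A 23-25 | F 25-29 |
Completion: A=25  B=6  C=7  D=11  E=13  F=29  G=17
Turnaround (C−A): A=25  B=5  C=5  D=6  E=6  F=21  G=7

F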